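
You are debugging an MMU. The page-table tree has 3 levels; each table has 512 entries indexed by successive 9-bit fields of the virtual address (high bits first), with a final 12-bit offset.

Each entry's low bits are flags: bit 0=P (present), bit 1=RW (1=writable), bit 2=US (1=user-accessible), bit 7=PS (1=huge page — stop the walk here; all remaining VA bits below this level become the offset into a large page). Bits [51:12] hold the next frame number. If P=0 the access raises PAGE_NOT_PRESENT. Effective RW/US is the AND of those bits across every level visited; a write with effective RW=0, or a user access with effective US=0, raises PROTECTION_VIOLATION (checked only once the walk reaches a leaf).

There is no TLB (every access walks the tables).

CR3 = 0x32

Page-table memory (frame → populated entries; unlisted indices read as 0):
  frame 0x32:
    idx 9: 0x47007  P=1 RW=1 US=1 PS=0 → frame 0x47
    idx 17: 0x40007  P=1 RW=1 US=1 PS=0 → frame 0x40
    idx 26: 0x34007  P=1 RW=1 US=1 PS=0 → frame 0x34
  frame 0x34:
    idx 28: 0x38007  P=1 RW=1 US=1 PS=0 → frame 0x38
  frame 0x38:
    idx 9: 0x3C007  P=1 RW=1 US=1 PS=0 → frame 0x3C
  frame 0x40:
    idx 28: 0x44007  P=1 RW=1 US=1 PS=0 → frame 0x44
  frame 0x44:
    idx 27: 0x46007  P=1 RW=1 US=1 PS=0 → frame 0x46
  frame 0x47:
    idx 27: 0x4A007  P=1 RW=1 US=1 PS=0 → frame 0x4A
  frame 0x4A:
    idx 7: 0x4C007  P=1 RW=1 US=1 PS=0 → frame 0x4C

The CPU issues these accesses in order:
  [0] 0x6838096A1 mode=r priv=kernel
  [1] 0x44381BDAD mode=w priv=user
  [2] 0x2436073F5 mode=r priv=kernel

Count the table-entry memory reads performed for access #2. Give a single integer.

Per-access translation:
#0 VA=0x6838096A1 (r,kernel):
  lvl0: tbl 0x32, slot 26 ⇒ 0x34007 (P1/RW1/US1/PS0)
  lvl1: tbl 0x34, slot 28 ⇒ 0x38007 (P1/RW1/US1/PS0)
  lvl2: tbl 0x38, slot 9 ⇒ 0x3C007 (P1/RW1/US1/PS0)
  ✓ 0x3C6A1  — 3 lookups
#1 VA=0x44381BDAD (w,user):
  lvl0: tbl 0x32, slot 17 ⇒ 0x40007 (P1/RW1/US1/PS0)
  lvl1: tbl 0x40, slot 28 ⇒ 0x44007 (P1/RW1/US1/PS0)
  lvl2: tbl 0x44, slot 27 ⇒ 0x46007 (P1/RW1/US1/PS0)
  ✓ 0x46DAD  — 3 lookups
#2 VA=0x2436073F5 (r,kernel):
  lvl0: tbl 0x32, slot 9 ⇒ 0x47007 (P1/RW1/US1/PS0)
  lvl1: tbl 0x47, slot 27 ⇒ 0x4A007 (P1/RW1/US1/PS0)
  lvl2: tbl 0x4A, slot 7 ⇒ 0x4C007 (P1/RW1/US1/PS0)
  ✓ 0x4C3F5  — 3 lookups

Entries read for #2: 3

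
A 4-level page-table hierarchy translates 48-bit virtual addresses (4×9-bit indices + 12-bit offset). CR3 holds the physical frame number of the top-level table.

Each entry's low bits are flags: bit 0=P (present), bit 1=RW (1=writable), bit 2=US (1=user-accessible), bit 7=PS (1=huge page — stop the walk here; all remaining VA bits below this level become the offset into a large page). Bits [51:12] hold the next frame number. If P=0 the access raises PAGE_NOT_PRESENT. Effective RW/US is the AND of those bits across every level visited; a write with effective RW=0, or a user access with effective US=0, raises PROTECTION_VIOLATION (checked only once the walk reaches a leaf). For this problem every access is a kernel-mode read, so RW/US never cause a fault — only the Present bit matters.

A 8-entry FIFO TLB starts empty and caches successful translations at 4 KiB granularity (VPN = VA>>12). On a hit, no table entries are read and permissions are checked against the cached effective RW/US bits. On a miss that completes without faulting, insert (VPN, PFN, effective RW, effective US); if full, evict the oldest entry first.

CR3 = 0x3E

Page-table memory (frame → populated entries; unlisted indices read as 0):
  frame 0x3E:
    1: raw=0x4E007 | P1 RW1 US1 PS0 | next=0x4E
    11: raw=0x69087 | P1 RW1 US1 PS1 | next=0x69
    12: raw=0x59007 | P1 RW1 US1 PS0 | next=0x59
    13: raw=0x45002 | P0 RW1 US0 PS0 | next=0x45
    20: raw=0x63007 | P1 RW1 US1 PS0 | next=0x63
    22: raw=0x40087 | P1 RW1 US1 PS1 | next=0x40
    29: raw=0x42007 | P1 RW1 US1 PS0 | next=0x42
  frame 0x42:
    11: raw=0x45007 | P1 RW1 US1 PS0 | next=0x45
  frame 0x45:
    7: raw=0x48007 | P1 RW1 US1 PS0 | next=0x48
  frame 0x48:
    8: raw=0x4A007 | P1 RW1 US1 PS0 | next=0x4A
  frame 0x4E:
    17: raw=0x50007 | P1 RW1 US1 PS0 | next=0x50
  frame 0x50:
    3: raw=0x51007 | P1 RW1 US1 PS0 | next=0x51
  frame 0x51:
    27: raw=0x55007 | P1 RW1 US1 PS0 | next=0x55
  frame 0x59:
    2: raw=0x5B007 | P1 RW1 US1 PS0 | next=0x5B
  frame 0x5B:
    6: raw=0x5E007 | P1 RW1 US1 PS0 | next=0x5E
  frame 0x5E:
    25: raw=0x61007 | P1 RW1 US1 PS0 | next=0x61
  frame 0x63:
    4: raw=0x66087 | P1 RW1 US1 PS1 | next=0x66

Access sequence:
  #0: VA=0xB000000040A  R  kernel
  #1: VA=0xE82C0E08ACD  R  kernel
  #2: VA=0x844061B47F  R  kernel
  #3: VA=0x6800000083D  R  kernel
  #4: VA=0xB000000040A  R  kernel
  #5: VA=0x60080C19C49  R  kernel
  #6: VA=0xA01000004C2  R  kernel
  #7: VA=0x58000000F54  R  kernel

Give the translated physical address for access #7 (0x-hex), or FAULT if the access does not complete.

Walk each access:
#0 VA=0xB000000040A (r,kernel):
  L0: frame=0x3E idx=22 entry=0x40087 [P=1 RW=1 US=1 PS=1]
  ⇒ phys 0x4040A (huge @L0)  [1 reads]
#1 VA=0xE82C0E08ACD (r,kernel):
  L0: frame=0x3E idx=29 entry=0x42007 [P=1 RW=1 US=1 PS=0]
  L1: frame=0x42 idx=11 entry=0x45007 [P=1 RW=1 US=1 PS=0]
  L2: frame=0x45 idx=7 entry=0x48007 [P=1 RW=1 US=1 PS=0]
  L3: frame=0x48 idx=8 entry=0x4A007 [P=1 RW=1 US=1 PS=0]
  ⇒ phys 0x4AACD  [4 reads]
#2 VA=0x844061B47F (r,kernel):
  L0: frame=0x3E idx=1 entry=0x4E007 [P=1 RW=1 US=1 PS=0]
  L1: frame=0x4E idx=17 entry=0x50007 [P=1 RW=1 US=1 PS=0]
  L2: frame=0x50 idx=3 entry=0x51007 [P=1 RW=1 US=1 PS=0]
  L3: frame=0x51 idx=27 entry=0x55007 [P=1 RW=1 US=1 PS=0]
  ⇒ phys 0x5547F  [4 reads]
#3 VA=0x6800000083D (r,kernel):
  L0: frame=0x3E idx=13 entry=0x45002 [P=0 RW=1 US=0 PS=0]
  ⇒ fault: PAGE_NOT_PRESENT  — 1 lookups
#4 VA=0xB000000040A (r,kernel):
  TLB hit vpn=0xB0000000 → PA=0x4040A
#5 VA=0x60080C19C49 (r,kernel):
  L0: frame=0x3E idx=12 entry=0x59007 [P=1 RW=1 US=1 PS=0]
  L1: frame=0x59 idx=2 entry=0x5B007 [P=1 RW=1 US=1 PS=0]
  L2: frame=0x5B idx=6 entry=0x5E007 [P=1 RW=1 US=1 PS=0]
  L3: frame=0x5E idx=25 entry=0x61007 [P=1 RW=1 US=1 PS=0]
  ⇒ phys 0x61C49  [4 reads]
#6 VA=0xA01000004C2 (r,kernel):
  L0: frame=0x3E idx=20 entry=0x63007 [P=1 RW=1 US=1 PS=0]
  L1: frame=0x63 idx=4 entry=0x66087 [P=1 RW=1 US=1 PS=1]
  ⇒ phys 0x664C2 (huge @L1)  [2 reads]
#7 VA=0x58000000F54 (r,kernel):
  L0: frame=0x3E idx=11 entry=0x69087 [P=1 RW=1 US=1 PS=1]
  ⇒ phys 0x69F54 (huge @L0)  [1 reads]

Access #7 PA: 0x69F54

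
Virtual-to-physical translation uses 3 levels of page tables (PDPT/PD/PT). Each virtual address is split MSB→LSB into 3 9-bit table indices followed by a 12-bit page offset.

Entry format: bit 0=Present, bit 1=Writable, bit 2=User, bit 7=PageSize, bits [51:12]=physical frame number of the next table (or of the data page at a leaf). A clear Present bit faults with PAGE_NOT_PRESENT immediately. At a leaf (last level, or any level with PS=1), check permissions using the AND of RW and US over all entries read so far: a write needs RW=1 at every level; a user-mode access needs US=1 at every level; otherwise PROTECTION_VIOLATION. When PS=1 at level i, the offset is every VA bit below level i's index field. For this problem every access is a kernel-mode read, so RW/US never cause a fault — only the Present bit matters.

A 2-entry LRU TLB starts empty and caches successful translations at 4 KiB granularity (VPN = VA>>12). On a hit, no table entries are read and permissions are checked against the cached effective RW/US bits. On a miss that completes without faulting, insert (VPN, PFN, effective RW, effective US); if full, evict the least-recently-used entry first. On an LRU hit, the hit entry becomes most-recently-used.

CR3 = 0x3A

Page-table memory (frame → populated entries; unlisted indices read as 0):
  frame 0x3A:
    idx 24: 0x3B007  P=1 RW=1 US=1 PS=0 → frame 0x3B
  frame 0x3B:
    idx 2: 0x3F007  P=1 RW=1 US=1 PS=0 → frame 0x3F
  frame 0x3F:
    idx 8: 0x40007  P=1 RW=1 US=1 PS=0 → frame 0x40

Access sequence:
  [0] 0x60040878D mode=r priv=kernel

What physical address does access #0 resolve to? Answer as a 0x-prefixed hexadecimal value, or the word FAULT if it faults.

Trace:
#0 VA=0x60040878D (r,kernel):
  lvl0: tbl 0x3A, slot 24 ⇒ 0x3B007 (P1/RW1/US1/PS0)
  lvl1: tbl 0x3B, slot 2 ⇒ 0x3F007 (P1/RW1/US1/PS0)
  lvl2: tbl 0x3F, slot 8 ⇒ 0x40007 (P1/RW1/US1/PS0)
  ✓ 0x4078D  — 3 lookups

Access #0 PA: 0x4078D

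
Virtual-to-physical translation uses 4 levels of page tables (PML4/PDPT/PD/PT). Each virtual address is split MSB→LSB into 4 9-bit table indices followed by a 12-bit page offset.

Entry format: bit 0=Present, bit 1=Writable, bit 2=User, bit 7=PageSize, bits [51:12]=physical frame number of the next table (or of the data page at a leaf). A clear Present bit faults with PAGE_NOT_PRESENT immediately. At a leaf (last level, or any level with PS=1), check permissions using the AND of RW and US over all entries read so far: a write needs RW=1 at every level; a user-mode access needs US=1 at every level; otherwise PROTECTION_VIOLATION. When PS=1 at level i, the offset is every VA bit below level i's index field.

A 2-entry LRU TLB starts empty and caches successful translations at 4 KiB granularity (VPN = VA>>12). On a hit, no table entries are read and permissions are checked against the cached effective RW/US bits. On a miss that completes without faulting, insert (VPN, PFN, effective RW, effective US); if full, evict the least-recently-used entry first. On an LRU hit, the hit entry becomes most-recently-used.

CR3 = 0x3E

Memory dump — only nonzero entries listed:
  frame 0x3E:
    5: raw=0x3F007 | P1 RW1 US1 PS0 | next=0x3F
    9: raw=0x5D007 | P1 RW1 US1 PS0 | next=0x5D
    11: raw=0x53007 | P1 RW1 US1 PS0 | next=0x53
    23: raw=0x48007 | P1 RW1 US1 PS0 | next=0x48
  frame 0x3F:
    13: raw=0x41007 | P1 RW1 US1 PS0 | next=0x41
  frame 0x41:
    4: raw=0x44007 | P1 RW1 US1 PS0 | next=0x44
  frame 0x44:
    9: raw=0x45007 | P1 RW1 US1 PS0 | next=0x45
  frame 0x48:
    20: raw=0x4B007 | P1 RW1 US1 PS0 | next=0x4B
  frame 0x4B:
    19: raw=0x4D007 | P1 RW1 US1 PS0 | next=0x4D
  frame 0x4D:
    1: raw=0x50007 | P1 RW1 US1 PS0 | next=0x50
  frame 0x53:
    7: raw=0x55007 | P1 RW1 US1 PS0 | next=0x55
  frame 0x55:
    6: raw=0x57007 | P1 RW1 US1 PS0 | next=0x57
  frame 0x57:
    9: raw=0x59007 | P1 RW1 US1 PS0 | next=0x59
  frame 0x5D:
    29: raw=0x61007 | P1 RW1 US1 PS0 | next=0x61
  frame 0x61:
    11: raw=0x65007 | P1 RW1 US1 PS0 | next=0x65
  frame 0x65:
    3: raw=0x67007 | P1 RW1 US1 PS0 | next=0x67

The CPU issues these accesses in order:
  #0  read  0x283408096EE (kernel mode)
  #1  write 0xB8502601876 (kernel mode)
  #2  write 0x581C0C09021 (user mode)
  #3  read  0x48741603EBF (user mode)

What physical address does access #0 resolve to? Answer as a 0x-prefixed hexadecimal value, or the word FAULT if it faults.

Trace:
#0 VA=0x283408096EE (r,kernel):
  L0 @0x3E[5] → 0x3F007  P=1,RW=1,US=1,PS=0
  L1 @0x3F[13] → 0x41007  P=1,RW=1,US=1,PS=0
  L2 @0x41[4] → 0x44007  P=1,RW=1,US=1,PS=0
  L3 @0x44[9] → 0x45007  P=1,RW=1,US=1,PS=0
  ✓ 0x456EE  — 4 lookups
#1 VA=0xB8502601876 (w,kernel):
  L0 @0x3E[23] → 0x48007  P=1,RW=1,US=1,PS=0
  L1 @0x48[20] → 0x4B007  P=1,RW=1,US=1,PS=0
  L2 @0x4B[19] → 0x4D007  P=1,RW=1,US=1,PS=0
  L3 @0x4D[1] → 0x50007  P=1,RW=1,US=1,PS=0
  ✓ 0x50876  — 4 lookups
#2 VA=0x581C0C09021 (w,user):
  L0 @0x3E[11] → 0x53007  P=1,RW=1,US=1,PS=0
  L1 @0x53[7] → 0x55007  P=1,RW=1,US=1,PS=0
  L2 @0x55[6] → 0x57007  P=1,RW=1,US=1,PS=0
  L3 @0x57[9] → 0x59007  P=1,RW=1,US=1,PS=0
  ✓ 0x59021  — 4 lookups
#3 VA=0x48741603EBF (r,user):
  L0 @0x3E[9] → 0x5D007  P=1,RW=1,US=1,PS=0
  L1 @0x5D[29] → 0x61007  P=1,RW=1,US=1,PS=0
  L2 @0x61[11] → 0x65007  P=1,RW=1,US=1,PS=0
  L3 @0x65[3] → 0x67007  P=1,RW=1,US=1,PS=0
  ✓ 0x67EBF  — 4 lookups

Access #0 PA: 0x456EE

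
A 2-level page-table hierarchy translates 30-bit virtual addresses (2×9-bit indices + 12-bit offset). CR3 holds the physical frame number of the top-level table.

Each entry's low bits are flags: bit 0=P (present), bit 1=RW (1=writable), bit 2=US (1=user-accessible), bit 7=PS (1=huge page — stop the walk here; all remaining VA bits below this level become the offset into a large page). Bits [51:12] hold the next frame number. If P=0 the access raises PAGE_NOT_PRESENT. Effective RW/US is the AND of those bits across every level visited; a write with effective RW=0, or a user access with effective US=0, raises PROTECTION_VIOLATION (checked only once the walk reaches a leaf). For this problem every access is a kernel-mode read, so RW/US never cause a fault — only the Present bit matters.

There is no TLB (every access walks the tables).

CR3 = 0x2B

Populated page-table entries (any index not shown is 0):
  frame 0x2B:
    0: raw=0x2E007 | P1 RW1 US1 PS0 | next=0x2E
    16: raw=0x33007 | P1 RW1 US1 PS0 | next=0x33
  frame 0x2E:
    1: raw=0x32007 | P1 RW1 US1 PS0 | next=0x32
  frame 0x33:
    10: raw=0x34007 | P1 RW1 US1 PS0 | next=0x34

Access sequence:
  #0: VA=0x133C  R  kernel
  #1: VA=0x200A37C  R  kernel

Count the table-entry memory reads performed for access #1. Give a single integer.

Per-access translation:
#0 VA=0x133C (r,kernel):
  [0] read 0x2B idx=0: raw=0x2E007 flags P=1 W=1 U=1 S=0
  [1] read 0x2E idx=1: raw=0x32007 flags P=1 W=1 U=1 S=0
  ✓ 0x3233C  — 2 lookups
#1 VA=0x200A37C (r,kernel):
  [0] read 0x2B idx=16: raw=0x33007 flags P=1 W=1 U=1 S=0
  [1] read 0x33 idx=10: raw=0x34007 flags P=1 W=1 U=1 S=0
  ✓ 0x3437C  — 2 lookups

Entries read for #1: 2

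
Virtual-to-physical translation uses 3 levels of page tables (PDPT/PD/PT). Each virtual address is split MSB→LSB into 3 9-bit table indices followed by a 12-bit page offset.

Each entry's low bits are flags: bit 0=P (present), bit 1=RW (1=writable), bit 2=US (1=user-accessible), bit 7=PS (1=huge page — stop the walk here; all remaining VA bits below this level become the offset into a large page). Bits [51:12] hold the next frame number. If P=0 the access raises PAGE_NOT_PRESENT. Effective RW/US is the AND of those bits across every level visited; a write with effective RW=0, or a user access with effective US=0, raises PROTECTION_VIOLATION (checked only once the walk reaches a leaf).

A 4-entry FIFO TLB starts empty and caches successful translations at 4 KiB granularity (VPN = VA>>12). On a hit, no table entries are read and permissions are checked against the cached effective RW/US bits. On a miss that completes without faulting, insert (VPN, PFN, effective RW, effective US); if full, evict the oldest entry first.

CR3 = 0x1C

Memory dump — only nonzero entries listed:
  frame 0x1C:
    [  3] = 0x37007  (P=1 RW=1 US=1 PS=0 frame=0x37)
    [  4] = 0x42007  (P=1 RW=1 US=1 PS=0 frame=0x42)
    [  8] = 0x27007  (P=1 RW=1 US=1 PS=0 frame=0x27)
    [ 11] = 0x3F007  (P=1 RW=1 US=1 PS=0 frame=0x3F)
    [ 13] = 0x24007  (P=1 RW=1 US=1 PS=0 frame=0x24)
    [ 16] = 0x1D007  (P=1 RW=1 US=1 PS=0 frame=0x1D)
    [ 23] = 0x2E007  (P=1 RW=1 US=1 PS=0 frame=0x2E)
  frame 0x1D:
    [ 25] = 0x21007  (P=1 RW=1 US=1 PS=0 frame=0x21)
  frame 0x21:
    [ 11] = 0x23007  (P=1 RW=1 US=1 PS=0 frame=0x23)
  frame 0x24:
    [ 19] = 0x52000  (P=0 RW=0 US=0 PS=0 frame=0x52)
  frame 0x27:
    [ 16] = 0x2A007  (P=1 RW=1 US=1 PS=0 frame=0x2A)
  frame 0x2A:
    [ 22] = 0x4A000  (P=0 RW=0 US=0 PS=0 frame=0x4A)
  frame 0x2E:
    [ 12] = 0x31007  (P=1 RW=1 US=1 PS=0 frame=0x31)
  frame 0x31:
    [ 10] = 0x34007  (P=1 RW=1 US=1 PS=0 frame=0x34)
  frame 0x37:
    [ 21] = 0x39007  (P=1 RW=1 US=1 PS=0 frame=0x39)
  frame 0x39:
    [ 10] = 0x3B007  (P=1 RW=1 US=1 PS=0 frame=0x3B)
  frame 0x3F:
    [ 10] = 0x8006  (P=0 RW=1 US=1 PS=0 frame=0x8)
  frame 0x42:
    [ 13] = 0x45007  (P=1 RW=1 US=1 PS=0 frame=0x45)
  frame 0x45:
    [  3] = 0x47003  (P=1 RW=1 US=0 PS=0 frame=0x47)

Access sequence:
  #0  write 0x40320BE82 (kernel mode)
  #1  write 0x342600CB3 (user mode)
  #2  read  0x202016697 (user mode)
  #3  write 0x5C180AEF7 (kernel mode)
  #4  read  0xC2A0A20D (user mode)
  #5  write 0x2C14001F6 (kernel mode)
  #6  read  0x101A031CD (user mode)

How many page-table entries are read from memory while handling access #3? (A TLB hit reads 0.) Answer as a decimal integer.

Trace:
#0 VA=0x40320BE82 (w,kernel):
  [0] read 0x1C idx=16: raw=0x1D007 flags P=1 W=1 U=1 S=0
  [1] read 0x1D idx=25: raw=0x21007 flags P=1 W=1 U=1 S=0
  [2] read 0x21 idx=11: raw=0x23007 flags P=1 W=1 U=1 S=0
  ⇒ phys 0x23E82  [3 reads]
#1 VA=0x342600CB3 (w,user):
  [0] read 0x1C idx=13: raw=0x24007 flags P=1 W=1 U=1 S=0
  [1] read 0x24 idx=19: raw=0x52000 flags P=0 W=0 U=0 S=0
  ✗ PAGE_NOT_PRESENT  [2 reads]
#2 VA=0x202016697 (r,user):
  [0] read 0x1C idx=8: raw=0x27007 flags P=1 W=1 U=1 S=0
  [1] read 0x27 idx=16: raw=0x2A007 flags P=1 W=1 U=1 S=0
  [2] read 0x2A idx=22: raw=0x4A000 flags P=0 W=0 U=0 S=0
  ✗ PAGE_NOT_PRESENT  [3 reads]
#3 VA=0x5C180AEF7 (w,kernel):
  [0] read 0x1C idx=23: raw=0x2E007 flags P=1 W=1 U=1 S=0
  [1] read 0x2E idx=12: raw=0x31007 flags P=1 W=1 U=1 S=0
  [2] read 0x31 idx=10: raw=0x34007 flags P=1 W=1 U=1 S=0
  ⇒ phys 0x34EF7  [3 reads]
#4 VA=0xC2A0A20D (r,user):
  [0] read 0x1C idx=3: raw=0x37007 flags P=1 W=1 U=1 S=0
  [1] read 0x37 idx=21: raw=0x39007 flags P=1 W=1 U=1 S=0
  [2] read 0x39 idx=10: raw=0x3B007 flags P=1 W=1 U=1 S=0
  ⇒ phys 0x3B20D  [3 reads]
#5 VA=0x2C14001F6 (w,kernel):
  [0] read 0x1C idx=11: raw=0x3F007 flags P=1 W=1 U=1 S=0
  [1] read 0x3F idx=10: raw=0x8006 flags P=0 W=1 U=1 S=0
  ✗ PAGE_NOT_PRESENT  [2 reads]
#6 VA=0x101A031CD (r,user):
  [0] read 0x1C idx=4: raw=0x42007 flags P=1 W=1 U=1 S=0
  [1] read 0x42 idx=13: raw=0x45007 flags P=1 W=1 U=1 S=0
  [2] read 0x45 idx=3: raw=0x47003 flags P=1 W=1 U=0 S=0
  ✗ PROTECTION_VIOLATION  [3 reads]

Entries read for #3: 3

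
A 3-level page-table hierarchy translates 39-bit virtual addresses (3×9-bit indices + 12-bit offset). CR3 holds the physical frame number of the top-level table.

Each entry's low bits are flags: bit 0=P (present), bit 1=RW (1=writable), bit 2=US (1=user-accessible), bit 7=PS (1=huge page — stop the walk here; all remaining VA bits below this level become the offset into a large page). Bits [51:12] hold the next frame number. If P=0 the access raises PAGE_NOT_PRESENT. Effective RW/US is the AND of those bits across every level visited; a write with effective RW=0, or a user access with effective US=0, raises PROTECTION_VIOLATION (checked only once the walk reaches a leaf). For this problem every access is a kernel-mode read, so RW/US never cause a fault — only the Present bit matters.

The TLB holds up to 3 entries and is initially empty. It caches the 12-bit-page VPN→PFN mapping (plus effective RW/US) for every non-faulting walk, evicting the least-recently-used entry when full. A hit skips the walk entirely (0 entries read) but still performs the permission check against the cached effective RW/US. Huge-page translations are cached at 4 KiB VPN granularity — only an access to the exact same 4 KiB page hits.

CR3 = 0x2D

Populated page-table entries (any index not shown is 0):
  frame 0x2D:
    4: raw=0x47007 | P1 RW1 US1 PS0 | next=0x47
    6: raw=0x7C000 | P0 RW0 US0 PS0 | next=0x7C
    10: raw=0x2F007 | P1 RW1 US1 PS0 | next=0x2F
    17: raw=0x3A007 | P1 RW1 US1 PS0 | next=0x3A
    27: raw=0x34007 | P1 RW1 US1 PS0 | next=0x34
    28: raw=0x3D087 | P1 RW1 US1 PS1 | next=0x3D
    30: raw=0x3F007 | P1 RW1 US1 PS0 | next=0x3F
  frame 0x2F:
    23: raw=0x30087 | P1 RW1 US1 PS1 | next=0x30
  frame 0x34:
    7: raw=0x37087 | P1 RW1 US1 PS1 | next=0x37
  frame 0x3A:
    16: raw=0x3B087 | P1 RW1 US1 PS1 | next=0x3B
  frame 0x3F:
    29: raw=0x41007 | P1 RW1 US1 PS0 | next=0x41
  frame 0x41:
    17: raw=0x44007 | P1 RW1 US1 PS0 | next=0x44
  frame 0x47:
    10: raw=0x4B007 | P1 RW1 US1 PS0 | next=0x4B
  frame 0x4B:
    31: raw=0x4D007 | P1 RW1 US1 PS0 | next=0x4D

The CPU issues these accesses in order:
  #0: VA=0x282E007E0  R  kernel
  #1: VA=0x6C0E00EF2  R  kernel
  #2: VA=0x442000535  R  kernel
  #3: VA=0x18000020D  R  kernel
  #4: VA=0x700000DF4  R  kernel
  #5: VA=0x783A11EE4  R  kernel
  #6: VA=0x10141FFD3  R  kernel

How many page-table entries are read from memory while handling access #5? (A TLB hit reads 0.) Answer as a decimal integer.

Trace:
#0 VA=0x282E007E0 (r,kernel):
  L0 @0x2D[10] → 0x2F007  P=1,RW=1,US=1,PS=0
  L1 @0x2F[23] → 0x30087  P=1,RW=1,US=1,PS=1
  ✓ 0x307E0 (huge @L1)  — 2 lookups
#1 VA=0x6C0E00EF2 (r,kernel):
  L0 @0x2D[27] → 0x34007  P=1,RW=1,US=1,PS=0
  L1 @0x34[7] → 0x37087  P=1,RW=1,US=1,PS=1
  ✓ 0x37EF2 (huge @L1)  — 2 lookups
#2 VA=0x442000535 (r,kernel):
  L0 @0x2D[17] → 0x3A007  P=1,RW=1,US=1,PS=0
  L1 @0x3A[16] → 0x3B087  P=1,RW=1,US=1,PS=1
  ✓ 0x3B535 (huge @L1)  — 2 lookups
#3 VA=0x18000020D (r,kernel):
  L0 @0x2D[6] → 0x7C000  P=0,RW=0,US=0,PS=0
  ✗ PAGE_NOT_PRESENT  [1 reads]
#4 VA=0x700000DF4 (r,kernel):
  L0 @0x2D[28] → 0x3D087  P=1,RW=1,US=1,PS=1
  ✓ 0x3DDF4 (huge @L0)  — 1 lookups
#5 VA=0x783A11EE4 (r,kernel):
  L0 @0x2D[30] → 0x3F007  P=1,RW=1,US=1,PS=0
  L1 @0x3F[29] → 0x41007  P=1,RW=1,US=1,PS=0
  L2 @0x41[17] → 0x44007  P=1,RW=1,US=1,PS=0
  ✓ 0x44EE4  — 3 lookups
#6 VA=0x10141FFD3 (r,kernel):
  L0 @0x2D[4] → 0x47007  P=1,RW=1,US=1,PS=0
  L1 @0x47[10] → 0x4B007  P=1,RW=1,US=1,PS=0
  L2 @0x4B[31] → 0x4D007  P=1,RW=1,US=1,PS=0
  ✓ 0x4DFD3  — 3 lookups

Entries read for #5: 3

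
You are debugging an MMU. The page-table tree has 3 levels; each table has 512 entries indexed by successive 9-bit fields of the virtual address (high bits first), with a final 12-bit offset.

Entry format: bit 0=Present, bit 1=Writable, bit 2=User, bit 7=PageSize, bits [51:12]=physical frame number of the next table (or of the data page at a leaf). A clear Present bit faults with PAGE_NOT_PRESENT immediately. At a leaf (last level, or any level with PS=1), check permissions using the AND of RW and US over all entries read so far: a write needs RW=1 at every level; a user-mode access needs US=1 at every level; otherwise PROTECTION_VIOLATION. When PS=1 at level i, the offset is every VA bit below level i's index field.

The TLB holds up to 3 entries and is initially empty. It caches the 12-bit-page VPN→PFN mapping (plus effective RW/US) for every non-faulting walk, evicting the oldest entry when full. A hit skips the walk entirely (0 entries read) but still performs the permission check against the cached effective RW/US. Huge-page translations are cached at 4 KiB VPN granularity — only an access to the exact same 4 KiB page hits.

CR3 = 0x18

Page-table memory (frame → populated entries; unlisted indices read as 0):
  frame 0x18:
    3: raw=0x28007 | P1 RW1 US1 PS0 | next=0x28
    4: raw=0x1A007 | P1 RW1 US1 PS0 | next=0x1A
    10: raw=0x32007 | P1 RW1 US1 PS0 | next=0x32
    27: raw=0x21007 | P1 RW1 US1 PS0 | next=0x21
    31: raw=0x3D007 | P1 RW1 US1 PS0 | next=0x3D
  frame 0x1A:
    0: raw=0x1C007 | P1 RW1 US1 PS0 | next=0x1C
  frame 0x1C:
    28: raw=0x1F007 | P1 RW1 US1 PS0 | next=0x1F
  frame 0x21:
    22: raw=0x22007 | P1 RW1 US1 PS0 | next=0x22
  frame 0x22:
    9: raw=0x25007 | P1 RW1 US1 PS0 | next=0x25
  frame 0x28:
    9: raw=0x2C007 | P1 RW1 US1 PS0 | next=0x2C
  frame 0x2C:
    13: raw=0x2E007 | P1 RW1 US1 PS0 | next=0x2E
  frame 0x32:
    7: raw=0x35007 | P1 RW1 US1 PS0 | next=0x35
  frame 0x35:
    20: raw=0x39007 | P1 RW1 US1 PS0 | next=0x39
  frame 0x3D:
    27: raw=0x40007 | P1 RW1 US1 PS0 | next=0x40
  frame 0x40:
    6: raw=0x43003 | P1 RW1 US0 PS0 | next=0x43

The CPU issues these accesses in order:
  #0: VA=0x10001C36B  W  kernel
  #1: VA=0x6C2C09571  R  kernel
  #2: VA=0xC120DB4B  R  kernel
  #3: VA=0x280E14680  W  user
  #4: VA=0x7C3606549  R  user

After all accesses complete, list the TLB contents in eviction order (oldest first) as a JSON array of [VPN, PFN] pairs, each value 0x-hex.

Walk each access:
#0 VA=0x10001C36B (w,kernel):
  L0: frame=0x18 idx=4 entry=0x1A007 [P=1 RW=1 US=1 PS=0]
  L1: frame=0x1A idx=0 entry=0x1C007 [P=1 RW=1 US=1 PS=0]
  L2: frame=0x1C idx=28 entry=0x1F007 [P=1 RW=1 US=1 PS=0]
  ✓ 0x1F36B  — 3 lookups
#1 VA=0x6C2C09571 (r,kernel):
  L0: frame=0x18 idx=27 entry=0x21007 [P=1 RW=1 US=1 PS=0]
  L1: frame=0x21 idx=22 entry=0x22007 [P=1 RW=1 US=1 PS=0]
  L2: frame=0x22 idx=9 entry=0x25007 [P=1 RW=1 US=1 PS=0]
  ✓ 0x25571  — 3 lookups
#2 VA=0xC120DB4B (r,kernel):
  L0: frame=0x18 idx=3 entry=0x28007 [P=1 RW=1 US=1 PS=0]
  L1: frame=0x28 idx=9 entry=0x2C007 [P=1 RW=1 US=1 PS=0]
  L2: frame=0x2C idx=13 entry=0x2E007 [P=1 RW=1 US=1 PS=0]
  ✓ 0x2EB4B  — 3 lookups
#3 VA=0x280E14680 (w,user):
  L0: frame=0x18 idx=10 entry=0x32007 [P=1 RW=1 US=1 PS=0]
  L1: frame=0x32 idx=7 entry=0x35007 [P=1 RW=1 US=1 PS=0]
  L2: frame=0x35 idx=20 entry=0x39007 [P=1 RW=1 US=1 PS=0]
  ✓ 0x39680  — 3 lookups
#4 VA=0x7C3606549 (r,user):
  L0: frame=0x18 idx=31 entry=0x3D007 [P=1 RW=1 US=1 PS=0]
  L1: frame=0x3D idx=27 entry=0x40007 [P=1 RW=1 US=1 PS=0]
  L2: frame=0x40 idx=6 entry=0x43003 [P=1 RW=1 US=0 PS=0]
  ⇒ fault: PROTECTION_VIOLATION  — 3 lookups

TLB: [["0x6C2C09", "0x25"], ["0xC120D", "0x2E"], ["0x280E14", "0x39"]]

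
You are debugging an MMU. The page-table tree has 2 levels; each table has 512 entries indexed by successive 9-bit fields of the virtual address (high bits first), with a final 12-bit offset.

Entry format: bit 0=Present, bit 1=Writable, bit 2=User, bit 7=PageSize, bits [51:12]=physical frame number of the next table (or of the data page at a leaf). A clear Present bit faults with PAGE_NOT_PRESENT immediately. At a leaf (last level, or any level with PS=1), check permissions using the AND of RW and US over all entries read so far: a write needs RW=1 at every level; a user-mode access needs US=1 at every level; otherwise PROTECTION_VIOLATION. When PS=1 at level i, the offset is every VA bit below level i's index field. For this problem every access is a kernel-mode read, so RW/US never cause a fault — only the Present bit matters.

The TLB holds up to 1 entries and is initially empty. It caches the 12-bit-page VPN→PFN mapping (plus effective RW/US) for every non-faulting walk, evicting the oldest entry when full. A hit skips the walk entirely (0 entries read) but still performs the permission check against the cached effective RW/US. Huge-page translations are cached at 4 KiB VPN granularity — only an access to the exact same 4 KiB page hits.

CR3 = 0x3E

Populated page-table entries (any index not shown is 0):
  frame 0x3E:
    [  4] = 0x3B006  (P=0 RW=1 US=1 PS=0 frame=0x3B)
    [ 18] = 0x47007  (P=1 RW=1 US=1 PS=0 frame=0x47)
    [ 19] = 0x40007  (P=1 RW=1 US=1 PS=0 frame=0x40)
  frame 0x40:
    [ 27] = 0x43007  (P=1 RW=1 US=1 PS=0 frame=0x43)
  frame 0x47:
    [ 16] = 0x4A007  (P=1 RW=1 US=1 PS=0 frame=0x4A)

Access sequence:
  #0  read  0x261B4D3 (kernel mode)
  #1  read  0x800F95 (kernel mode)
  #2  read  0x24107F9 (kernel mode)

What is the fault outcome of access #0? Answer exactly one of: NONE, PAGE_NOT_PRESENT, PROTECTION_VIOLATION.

Per-access translation:
#0 VA=0x261B4D3 (r,kernel):
  lvl0: tbl 0x3E, slot 19 ⇒ 0x40007 (P1/RW1/US1/PS0)
  lvl1: tbl 0x40, slot 27 ⇒ 0x43007 (P1/RW1/US1/PS0)
  ✓ 0x434D3  — 2 lookups
#1 VA=0x800F95 (r,kernel):
  lvl0: tbl 0x3E, slot 4 ⇒ 0x3B006 (P0/RW1/US1/PS0)
  ✗ PAGE_NOT_PRESENT  [1 reads]
#2 VA=0x24107F9 (r,kernel):
  lvl0: tbl 0x3E, slot 18 ⇒ 0x47007 (P1/RW1/US1/PS0)
  lvl1: tbl 0x47, slot 16 ⇒ 0x4A007 (P1/RW1/US1/PS0)
  ✓ 0x4A7F9  — 2 lookups

Access #0 fault: NONE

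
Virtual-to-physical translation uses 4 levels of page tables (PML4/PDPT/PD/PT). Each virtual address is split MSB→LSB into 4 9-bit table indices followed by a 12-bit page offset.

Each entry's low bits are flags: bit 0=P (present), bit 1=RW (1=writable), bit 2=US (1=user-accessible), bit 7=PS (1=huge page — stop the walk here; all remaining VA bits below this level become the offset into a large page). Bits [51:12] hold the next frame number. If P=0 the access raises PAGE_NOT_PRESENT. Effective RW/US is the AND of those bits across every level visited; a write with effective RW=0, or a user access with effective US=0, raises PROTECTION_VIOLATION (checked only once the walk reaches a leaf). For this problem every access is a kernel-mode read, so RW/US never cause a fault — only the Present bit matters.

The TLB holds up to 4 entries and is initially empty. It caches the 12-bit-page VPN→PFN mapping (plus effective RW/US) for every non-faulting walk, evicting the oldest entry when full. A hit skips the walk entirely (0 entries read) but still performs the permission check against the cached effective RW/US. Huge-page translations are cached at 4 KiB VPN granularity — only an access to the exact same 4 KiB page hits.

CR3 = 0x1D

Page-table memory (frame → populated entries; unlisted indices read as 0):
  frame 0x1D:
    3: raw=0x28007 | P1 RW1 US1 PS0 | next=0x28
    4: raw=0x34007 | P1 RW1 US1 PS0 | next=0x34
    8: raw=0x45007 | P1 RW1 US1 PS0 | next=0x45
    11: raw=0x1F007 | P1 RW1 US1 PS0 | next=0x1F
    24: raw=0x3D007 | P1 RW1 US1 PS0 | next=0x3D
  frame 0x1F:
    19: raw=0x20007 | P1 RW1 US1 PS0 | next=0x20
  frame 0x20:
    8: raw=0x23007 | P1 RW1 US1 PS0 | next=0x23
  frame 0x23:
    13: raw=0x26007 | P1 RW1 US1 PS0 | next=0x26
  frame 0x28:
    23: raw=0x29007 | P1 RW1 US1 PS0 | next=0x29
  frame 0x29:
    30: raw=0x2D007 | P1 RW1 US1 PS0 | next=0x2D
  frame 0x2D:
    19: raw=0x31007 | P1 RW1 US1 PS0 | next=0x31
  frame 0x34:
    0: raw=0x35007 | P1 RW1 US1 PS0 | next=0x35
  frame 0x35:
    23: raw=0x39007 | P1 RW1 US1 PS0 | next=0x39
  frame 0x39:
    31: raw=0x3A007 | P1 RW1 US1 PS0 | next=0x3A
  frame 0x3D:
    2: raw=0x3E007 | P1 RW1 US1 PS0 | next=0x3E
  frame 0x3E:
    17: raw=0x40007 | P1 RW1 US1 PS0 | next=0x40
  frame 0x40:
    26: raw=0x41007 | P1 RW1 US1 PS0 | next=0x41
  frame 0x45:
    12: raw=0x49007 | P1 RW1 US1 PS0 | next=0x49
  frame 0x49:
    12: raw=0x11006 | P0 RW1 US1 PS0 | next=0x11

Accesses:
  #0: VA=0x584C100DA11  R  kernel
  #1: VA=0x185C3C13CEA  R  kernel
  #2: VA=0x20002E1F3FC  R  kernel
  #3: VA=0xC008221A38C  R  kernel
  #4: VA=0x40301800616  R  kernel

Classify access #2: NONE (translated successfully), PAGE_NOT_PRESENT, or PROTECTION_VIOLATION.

Trace:
#0 VA=0x584C100DA11 (r,kernel):
  L0 @0x1D[11] → 0x1F007  P=1,RW=1,US=1,PS=0
  L1 @0x1F[19] → 0x20007  P=1,RW=1,US=1,PS=0
  L2 @0x20[8] → 0x23007  P=1,RW=1,US=1,PS=0
  L3 @0x23[13] → 0x26007  P=1,RW=1,US=1,PS=0
  → PA=0x26A11  (4 entries read)
#1 VA=0x185C3C13CEA (r,kernel):
  L0 @0x1D[3] → 0x28007  P=1,RW=1,US=1,PS=0
  L1 @0x28[23] → 0x29007  P=1,RW=1,US=1,PS=0
  L2 @0x29[30] → 0x2D007  P=1,RW=1,US=1,PS=0
  L3 @0x2D[19] → 0x31007  P=1,RW=1,US=1,PS=0
  → PA=0x31CEA  (4 entries read)
#2 VA=0x20002E1F3FC (r,kernel):
  L0 @0x1D[4] → 0x34007  P=1,RW=1,US=1,PS=0
  L1 @0x34[0] → 0x35007  P=1,RW=1,US=1,PS=0
  L2 @0x35[23] → 0x39007  P=1,RW=1,US=1,PS=0
  L3 @0x39[31] → 0x3A007  P=1,RW=1,US=1,PS=0
  → PA=0x3A3FC  (4 entries read)
#3 VA=0xC008221A38C (r,kernel):
  L0 @0x1D[24] → 0x3D007  P=1,RW=1,US=1,PS=0
  L1 @0x3D[2] → 0x3E007  P=1,RW=1,US=1,PS=0
  L2 @0x3E[17] → 0x40007  P=1,RW=1,US=1,PS=0
  L3 @0x40[26] → 0x41007  P=1,RW=1,US=1,PS=0
  → PA=0x4138C  (4 entries read)
#4 VA=0x40301800616 (r,kernel):
  L0 @0x1D[8] → 0x45007  P=1,RW=1,US=1,PS=0
  L1 @0x45[12] → 0x49007  P=1,RW=1,US=1,PS=0
  L2 @0x49[12] → 0x11006  P=0,RW=1,US=1,PS=0
  ⇒ fault: PAGE_NOT_PRESENT  — 3 lookups

Access #2 fault: NONE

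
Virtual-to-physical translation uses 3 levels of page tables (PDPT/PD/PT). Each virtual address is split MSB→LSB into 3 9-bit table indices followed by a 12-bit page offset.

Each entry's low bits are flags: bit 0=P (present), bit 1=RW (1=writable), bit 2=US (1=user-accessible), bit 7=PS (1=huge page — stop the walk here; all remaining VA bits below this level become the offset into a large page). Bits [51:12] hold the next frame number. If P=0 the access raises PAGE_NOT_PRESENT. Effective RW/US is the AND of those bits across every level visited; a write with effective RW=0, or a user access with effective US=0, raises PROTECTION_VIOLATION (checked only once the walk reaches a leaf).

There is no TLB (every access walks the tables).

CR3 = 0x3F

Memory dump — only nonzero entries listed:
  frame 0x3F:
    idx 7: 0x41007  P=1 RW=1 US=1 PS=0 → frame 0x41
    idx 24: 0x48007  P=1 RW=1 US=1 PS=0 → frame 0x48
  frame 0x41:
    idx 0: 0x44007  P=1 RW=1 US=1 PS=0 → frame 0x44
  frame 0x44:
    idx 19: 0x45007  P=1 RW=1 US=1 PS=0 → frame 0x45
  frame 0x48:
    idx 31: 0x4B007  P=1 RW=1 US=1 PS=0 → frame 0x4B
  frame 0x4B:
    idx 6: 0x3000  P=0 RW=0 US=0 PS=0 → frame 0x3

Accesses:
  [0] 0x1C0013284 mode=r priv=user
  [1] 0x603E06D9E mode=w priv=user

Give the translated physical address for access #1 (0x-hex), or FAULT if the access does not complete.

Trace:
#0 VA=0x1C0013284 (r,user):
  lvl0: tbl 0x3F, slot 7 ⇒ 0x41007 (P1/RW1/US1/PS0)
  lvl1: tbl 0x41, slot 0 ⇒ 0x44007 (P1/RW1/US1/PS0)
  lvl2: tbl 0x44, slot 19 ⇒ 0x45007 (P1/RW1/US1/PS0)
  → PA=0x45284  (3 entries read)
#1 VA=0x603E06D9E (w,user):
  lvl0: tbl 0x3F, slot 24 ⇒ 0x48007 (P1/RW1/US1/PS0)
  lvl1: tbl 0x48, slot 31 ⇒ 0x4B007 (P1/RW1/US1/PS0)
  lvl2: tbl 0x4B, slot 6 ⇒ 0x3000 (P0/RW0/US0/PS0)
  → PAGE_NOT_PRESENT  (3 entries read)

Access #1 PA: FAULT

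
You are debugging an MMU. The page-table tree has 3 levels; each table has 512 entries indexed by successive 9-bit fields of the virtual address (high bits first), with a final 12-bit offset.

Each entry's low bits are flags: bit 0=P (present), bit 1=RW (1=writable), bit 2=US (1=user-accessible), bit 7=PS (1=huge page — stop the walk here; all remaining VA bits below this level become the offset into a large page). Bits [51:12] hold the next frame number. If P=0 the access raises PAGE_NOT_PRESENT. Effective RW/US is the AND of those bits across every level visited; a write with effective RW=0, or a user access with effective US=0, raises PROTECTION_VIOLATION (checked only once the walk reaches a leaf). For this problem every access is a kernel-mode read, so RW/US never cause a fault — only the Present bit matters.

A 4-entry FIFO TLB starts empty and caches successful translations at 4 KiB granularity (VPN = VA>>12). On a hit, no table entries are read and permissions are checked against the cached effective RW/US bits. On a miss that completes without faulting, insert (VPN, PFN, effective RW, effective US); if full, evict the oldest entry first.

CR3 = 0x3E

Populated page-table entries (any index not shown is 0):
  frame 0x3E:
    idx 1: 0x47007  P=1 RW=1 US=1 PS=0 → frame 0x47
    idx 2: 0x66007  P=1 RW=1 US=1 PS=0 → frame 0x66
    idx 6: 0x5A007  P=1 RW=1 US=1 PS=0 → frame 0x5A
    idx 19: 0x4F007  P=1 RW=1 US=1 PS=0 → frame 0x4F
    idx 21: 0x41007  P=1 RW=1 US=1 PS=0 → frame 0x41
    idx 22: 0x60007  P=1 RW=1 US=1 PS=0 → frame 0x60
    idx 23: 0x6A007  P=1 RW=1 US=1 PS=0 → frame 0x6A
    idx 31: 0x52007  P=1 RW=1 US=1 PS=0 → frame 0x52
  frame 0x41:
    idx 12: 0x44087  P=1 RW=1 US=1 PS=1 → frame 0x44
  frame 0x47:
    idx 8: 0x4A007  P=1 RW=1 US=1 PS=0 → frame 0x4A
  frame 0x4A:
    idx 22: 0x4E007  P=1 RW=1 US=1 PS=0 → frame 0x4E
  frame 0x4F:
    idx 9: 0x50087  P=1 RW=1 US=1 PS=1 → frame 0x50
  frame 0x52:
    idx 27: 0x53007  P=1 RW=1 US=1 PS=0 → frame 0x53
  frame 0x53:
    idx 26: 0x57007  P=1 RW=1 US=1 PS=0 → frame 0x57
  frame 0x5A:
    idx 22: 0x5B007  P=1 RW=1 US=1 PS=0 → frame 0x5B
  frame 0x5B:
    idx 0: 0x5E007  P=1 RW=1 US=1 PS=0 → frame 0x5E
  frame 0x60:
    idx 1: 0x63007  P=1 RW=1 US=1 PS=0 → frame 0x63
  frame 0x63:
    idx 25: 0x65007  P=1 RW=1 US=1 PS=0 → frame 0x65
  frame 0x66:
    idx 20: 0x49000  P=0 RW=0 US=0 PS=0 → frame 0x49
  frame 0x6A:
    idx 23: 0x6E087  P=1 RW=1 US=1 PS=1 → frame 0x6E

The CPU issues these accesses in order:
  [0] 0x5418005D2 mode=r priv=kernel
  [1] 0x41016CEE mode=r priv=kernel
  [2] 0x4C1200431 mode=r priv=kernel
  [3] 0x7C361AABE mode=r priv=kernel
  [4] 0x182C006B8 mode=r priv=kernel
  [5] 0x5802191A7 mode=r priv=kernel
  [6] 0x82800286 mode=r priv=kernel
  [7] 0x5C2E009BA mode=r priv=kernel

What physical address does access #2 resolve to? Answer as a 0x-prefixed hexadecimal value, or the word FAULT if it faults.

Trace:
#0 VA=0x5418005D2 (r,kernel):
  L0 @0x3E[21] → 0x41007  P=1,RW=1,US=1,PS=0
  L1 @0x41[12] → 0x44087  P=1,RW=1,US=1,PS=1
  ⇒ phys 0x445D2 (huge @L1)  [2 reads]
#1 VA=0x41016CEE (r,kernel):
  L0 @0x3E[1] → 0x47007  P=1,RW=1,US=1,PS=0
  L1 @0x47[8] → 0x4A007  P=1,RW=1,US=1,PS=0
  L2 @0x4A[22] → 0x4E007  P=1,RW=1,US=1,PS=0
  ⇒ phys 0x4ECEE  [3 reads]
#2 VA=0x4C1200431 (r,kernel):
  L0 @0x3E[19] → 0x4F007  P=1,RW=1,US=1,PS=0
  L1 @0x4F[9] → 0x50087  P=1,RW=1,US=1,PS=1
  ⇒ phys 0x50431 (huge @L1)  [2 reads]
#3 VA=0x7C361AABE (r,kernel):
  L0 @0x3E[31] → 0x52007  P=1,RW=1,US=1,PS=0
  L1 @0x52[27] → 0x53007  P=1,RW=1,US=1,PS=0
  L2 @0x53[26] → 0x57007  P=1,RW=1,US=1,PS=0
  ⇒ phys 0x57ABE  [3 reads]
#4 VA=0x182C006B8 (r,kernel):
  L0 @0x3E[6] → 0x5A007  P=1,RW=1,US=1,PS=0
  L1 @0x5A[22] → 0x5B007  P=1,RW=1,US=1,PS=0
  L2 @0x5B[0] → 0x5E007  P=1,RW=1,US=1,PS=0
  ⇒ phys 0x5E6B8  [3 reads]
#5 VA=0x5802191A7 (r,kernel):
  L0 @0x3E[22] → 0x60007  P=1,RW=1,US=1,PS=0
  L1 @0x60[1] → 0x63007  P=1,RW=1,US=1,PS=0
  L2 @0x63[25] → 0x65007  P=1,RW=1,US=1,PS=0
  ⇒ phys 0x651A7  [3 reads]
#6 VA=0x82800286 (r,kernel):
  L0 @0x3E[2] → 0x66007  P=1,RW=1,US=1,PS=0
  L1 @0x66[20] → 0x49000  P=0,RW=0,US=0,PS=0
  ✗ PAGE_NOT_PRESENT  [2 reads]
#7 VA=0x5C2E009BA (r,kernel):
  L0 @0x3E[23] → 0x6A007  P=1,RW=1,US=1,PS=0
  L1 @0x6A[23] → 0x6E087  P=1,RW=1,US=1,PS=1
  ⇒ phys 0x6E9BA (huge @L1)  [2 reads]

Access #2 PA: 0x50431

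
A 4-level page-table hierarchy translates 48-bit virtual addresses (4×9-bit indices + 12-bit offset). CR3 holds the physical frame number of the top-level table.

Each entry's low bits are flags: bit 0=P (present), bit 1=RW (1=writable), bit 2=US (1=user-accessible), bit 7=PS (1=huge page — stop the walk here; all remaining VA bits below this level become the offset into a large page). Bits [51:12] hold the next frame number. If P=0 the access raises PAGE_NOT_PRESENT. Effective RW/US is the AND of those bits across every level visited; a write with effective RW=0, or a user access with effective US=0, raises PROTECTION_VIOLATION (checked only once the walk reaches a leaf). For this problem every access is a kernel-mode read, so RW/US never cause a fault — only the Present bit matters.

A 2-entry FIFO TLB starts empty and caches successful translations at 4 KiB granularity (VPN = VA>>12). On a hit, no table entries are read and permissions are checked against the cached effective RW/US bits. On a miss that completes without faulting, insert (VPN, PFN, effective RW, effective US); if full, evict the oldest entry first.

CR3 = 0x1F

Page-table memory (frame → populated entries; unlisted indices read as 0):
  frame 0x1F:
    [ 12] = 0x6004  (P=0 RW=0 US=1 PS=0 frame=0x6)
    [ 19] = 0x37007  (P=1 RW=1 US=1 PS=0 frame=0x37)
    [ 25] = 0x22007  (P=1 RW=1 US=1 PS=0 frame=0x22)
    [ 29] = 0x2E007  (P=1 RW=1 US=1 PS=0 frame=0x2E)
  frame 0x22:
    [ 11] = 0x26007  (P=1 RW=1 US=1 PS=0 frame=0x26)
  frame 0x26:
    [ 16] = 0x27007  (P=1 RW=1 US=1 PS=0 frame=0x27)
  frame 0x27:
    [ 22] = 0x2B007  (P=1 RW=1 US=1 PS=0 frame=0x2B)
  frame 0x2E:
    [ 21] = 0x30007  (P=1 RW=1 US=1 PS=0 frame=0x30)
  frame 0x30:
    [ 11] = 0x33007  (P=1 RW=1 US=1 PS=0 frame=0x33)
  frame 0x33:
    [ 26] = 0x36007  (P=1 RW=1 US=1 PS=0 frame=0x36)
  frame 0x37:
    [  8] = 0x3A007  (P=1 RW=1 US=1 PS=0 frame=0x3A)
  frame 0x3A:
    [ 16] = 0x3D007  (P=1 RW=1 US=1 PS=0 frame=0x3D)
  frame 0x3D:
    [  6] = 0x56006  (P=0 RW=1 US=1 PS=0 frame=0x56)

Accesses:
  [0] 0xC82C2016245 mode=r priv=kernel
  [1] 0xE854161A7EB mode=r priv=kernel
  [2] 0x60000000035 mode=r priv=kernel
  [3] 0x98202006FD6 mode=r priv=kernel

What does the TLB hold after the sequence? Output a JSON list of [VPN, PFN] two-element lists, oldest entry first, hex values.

Walk each access:
#0 VA=0xC82C2016245 (r,kernel):
  L0 @0x1F[25] → 0x22007  P=1,RW=1,US=1,PS=0
  L1 @0x22[11] → 0x26007  P=1,RW=1,US=1,PS=0
  L2 @0x26[16] → 0x27007  P=1,RW=1,US=1,PS=0
  L3 @0x27[22] → 0x2B007  P=1,RW=1,US=1,PS=0
  ✓ 0x2B245  — 4 lookups
#1 VA=0xE854161A7EB (r,kernel):
  L0 @0x1F[29] → 0x2E007  P=1,RW=1,US=1,PS=0
  L1 @0x2E[21] → 0x30007  P=1,RW=1,US=1,PS=0
  L2 @0x30[11] → 0x33007  P=1,RW=1,US=1,PS=0
  L3 @0x33[26] → 0x36007  P=1,RW=1,US=1,PS=0
  ✓ 0x367EB  — 4 lookups
#2 VA=0x60000000035 (r,kernel):
  L0 @0x1F[12] → 0x6004  P=0,RW=0,US=1,PS=0
  → PAGE_NOT_PRESENT  (1 entries read)
#3 VA=0x98202006FD6 (r,kernel):
  L0 @0x1F[19] → 0x37007  P=1,RW=1,US=1,PS=0
  L1 @0x37[8] → 0x3A007  P=1,RW=1,US=1,PS=0
  L2 @0x3A[16] → 0x3D007  P=1,RW=1,US=1,PS=0
  L3 @0x3D[6] → 0x56006  P=0,RW=1,US=1,PS=0
  → PAGE_NOT_PRESENT  (4 entries read)

TLB: [["0xC82C2016", "0x2B"], ["0xE854161A", "0x36"]]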